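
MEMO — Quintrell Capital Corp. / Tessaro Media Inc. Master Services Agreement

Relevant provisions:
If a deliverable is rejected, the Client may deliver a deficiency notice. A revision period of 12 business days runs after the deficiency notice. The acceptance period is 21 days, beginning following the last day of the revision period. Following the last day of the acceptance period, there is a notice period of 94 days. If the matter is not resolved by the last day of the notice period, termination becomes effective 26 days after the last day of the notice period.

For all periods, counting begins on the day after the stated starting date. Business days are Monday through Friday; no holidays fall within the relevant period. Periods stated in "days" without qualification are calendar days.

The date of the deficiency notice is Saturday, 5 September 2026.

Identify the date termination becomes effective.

10 February 2027

From Saturday, 5 September 2026, 12 business days (Sep 7, Sep 8, Sep 9, Sep 10, …, Sep 18, Sep 21, Sep 22, skipping weekends) brings us to Tuesday, 22 September 2026, which is the last day of the revision period.
The last day of the acceptance period: 22 September 2026 + 21 days = 13 October 2026.
The last day of the notice period: 94 calendar days after 13 October 2026 is 15 January 2027.
Adding 26 calendar days to 15 January 2027 gives 10 February 2027, which is the date termination becomes effective.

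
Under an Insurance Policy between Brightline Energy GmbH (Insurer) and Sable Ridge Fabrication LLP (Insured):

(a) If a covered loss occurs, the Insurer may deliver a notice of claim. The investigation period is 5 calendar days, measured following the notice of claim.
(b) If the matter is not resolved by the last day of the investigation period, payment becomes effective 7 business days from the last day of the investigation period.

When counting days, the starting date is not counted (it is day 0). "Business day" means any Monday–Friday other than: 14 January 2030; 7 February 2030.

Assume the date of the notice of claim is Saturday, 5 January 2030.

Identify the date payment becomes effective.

22 January 2030

The last day of the investigation period: 5 calendar days after 5 January 2030 is 10 January 2030.
From Thursday, 10 January 2030, 7 business days (Jan 11, Jan 15, Jan 16, Jan 17, Jan 18, Jan 21, Jan 22, skipping weekends and the listed holiday on Jan 14) brings us to Tuesday, 22 January 2030, which is the date payment becomes effective.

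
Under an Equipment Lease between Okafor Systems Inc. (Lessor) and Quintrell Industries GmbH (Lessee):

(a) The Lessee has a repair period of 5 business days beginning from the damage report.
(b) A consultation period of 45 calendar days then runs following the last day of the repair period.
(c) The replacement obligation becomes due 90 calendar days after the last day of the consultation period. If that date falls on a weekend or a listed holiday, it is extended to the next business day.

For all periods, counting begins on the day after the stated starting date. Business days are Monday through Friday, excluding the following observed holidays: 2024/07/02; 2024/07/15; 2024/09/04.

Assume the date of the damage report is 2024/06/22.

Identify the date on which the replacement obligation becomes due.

2024/11/11

The last day of the repair period: 5 business days after Saturday, 2024/06/22, skipping weekends — Jun 24, Jun 25, Jun 26, Jun 27, Jun 28 — lands on Friday, 2024/06/28.
The last day of the consultation period: 2024/06/28 + 45 days = 2024/08/12.
The date on which the replacement obligation becomes due: 2024/08/12 + 90 days = 2024/11/10. That falls on a Sunday, so it rolls to the next business day, Monday, 2024/11/11.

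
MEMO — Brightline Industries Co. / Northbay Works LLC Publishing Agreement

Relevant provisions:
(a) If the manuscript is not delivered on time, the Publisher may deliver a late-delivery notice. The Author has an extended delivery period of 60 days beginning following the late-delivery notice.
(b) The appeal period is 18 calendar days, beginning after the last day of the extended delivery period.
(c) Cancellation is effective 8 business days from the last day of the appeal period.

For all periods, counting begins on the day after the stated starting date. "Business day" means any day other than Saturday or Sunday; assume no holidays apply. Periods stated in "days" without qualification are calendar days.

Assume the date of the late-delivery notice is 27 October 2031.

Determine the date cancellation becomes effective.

Adding 60 calendar days to 27 October 2031 gives 26 December 2031, which is the last day of the extended delivery period.
The last day of the appeal period: 26 December 2031 + 18 days = 13 January 2032.
The date cancellation becomes effective: counting 8 business days from Tuesday, 13 January 2032 (Jan 14, Jan 15, Jan 16, Jan 19, Jan 20, Jan 21, Jan 22, Jan 23, skipping weekends) reaches Friday, 23 January 2032.

23 January 2032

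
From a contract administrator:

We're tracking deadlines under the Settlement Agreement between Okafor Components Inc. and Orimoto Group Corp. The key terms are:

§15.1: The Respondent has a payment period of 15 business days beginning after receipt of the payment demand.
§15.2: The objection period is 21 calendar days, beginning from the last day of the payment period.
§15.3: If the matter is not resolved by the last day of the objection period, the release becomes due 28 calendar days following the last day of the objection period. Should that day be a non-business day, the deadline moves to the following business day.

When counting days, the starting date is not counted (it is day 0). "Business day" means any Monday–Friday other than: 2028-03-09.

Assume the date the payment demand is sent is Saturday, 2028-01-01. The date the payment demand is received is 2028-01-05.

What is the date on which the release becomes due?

2028-03-15

The last day of the payment period: 15 business days after Wednesday, 2028-01-05, skipping weekends — Jan 6, Jan 7, Jan 10, Jan 11, …, Jan 24, Jan 25, Jan 26 — lands on Wednesday, 2028-01-26.
The last day of the objection period: 2028-01-26 + 21 days = 2028-02-16.
Adding 28 calendar days to 2028-02-16 gives 2028-03-15, which is the date on which the release becomes due. 2028-03-15 is a Wednesday and is not a listed holiday, so no roll-forward applies.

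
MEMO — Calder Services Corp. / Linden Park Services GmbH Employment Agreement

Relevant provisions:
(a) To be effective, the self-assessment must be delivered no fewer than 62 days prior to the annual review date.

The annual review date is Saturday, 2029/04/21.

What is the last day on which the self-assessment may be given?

Counting back 62 calendar days from 2029/04/21 gives 2029/02/18.

2029/02/18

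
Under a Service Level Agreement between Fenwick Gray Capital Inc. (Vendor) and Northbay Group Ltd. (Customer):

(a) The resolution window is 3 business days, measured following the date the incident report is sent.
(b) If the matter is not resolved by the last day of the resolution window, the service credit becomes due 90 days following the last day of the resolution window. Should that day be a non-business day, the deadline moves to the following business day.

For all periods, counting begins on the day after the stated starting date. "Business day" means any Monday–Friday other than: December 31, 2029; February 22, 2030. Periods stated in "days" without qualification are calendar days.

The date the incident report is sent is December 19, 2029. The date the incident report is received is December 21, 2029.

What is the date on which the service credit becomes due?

March 25, 2030

The last day of the resolution window: counting 3 business days from Wednesday, December 19, 2029 (Dec 20, Dec 21, Dec 24, skipping weekends) reaches Monday, December 24, 2029.
The date on which the service credit becomes due: 90 calendar days after December 24, 2029 is March 24, 2030. That falls on a Sunday, so it rolls to the next business day, Monday, March 25, 2030.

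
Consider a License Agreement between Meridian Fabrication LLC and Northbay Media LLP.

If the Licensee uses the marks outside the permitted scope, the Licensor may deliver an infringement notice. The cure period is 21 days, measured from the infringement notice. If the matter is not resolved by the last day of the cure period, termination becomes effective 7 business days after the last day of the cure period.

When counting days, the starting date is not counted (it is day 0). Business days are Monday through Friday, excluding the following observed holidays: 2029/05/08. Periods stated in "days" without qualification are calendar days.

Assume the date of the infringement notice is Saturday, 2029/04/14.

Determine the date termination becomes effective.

2029/05/16

The last day of the cure period: 21 calendar days after 2029/04/14 is 2029/05/05.
From Saturday, 2029/05/05, 7 business days (May 7, May 9, May 10, May 11, May 14, May 15, May 16, skipping weekends and the listed holiday on May 8) brings us to Wednesday, 2029/05/16, which is the date termination becomes effective.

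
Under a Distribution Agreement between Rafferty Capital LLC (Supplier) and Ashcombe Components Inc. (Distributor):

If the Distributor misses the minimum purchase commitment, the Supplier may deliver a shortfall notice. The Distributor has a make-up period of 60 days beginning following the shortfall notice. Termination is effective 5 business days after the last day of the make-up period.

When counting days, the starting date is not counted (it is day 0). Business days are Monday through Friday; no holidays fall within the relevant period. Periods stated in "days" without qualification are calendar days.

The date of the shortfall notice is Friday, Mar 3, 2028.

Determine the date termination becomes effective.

May 9, 2028

The last day of the make-up period: Mar 3, 2028 + 60 days = May 2, 2028.
From Tuesday, May 2, 2028, 5 business days (May 3, May 4, May 5, May 8, May 9, skipping weekends) brings us to Tuesday, May 9, 2028, which is the date termination becomes effective.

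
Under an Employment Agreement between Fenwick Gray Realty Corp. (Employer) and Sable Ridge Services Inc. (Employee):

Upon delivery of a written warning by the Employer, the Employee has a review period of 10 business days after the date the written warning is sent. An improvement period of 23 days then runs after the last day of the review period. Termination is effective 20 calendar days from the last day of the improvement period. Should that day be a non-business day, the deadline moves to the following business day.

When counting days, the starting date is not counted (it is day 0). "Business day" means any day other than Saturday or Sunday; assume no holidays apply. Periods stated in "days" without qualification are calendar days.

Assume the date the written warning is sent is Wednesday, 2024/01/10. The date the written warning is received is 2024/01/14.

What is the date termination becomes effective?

The last day of the review period: 10 business days after Wednesday, 2024/01/10, skipping weekends — Jan 11, Jan 12, Jan 15, Jan 16, Jan 17, Jan 18, Jan 19, Jan 22, Jan 23, Jan 24 — lands on Wednesday, 2024/01/24.
The last day of the improvement period: 2024/01/24 + 23 days = 2024/02/16.
Adding 20 calendar days to 2024/02/16 gives 2024/03/07, which is the date termination becomes effective. 2024/03/07 is a Thursday, so no roll-forward applies.

2024/03/07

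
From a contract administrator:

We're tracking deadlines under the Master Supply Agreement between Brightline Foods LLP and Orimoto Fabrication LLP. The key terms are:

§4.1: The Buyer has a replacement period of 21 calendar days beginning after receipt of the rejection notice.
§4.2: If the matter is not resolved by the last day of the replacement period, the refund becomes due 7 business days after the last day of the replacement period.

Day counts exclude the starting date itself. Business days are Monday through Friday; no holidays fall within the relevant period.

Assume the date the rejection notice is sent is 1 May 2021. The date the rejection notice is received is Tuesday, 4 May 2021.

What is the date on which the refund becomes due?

3 June 2021

The last day of the replacement period: 4 May 2021 + 21 days = 25 May 2021.
The date on which the refund becomes due: 7 business days after Tuesday, 25 May 2021, skipping weekends — May 26, May 27, May 28, May 31, Jun 1, Jun 2, Jun 3 — lands on Thursday, 3 June 2021.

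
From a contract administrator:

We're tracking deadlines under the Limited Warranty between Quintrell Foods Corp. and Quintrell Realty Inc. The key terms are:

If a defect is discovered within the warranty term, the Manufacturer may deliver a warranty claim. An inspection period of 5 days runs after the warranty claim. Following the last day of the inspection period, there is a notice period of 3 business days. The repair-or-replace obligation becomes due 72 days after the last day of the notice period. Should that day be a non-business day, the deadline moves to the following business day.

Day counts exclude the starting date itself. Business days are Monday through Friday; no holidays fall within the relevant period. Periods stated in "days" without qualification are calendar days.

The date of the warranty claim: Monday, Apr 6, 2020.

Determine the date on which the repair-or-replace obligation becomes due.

The last day of the inspection period: 5 calendar days after Apr 6, 2020 is Apr 11, 2020.
From Saturday, Apr 11, 2020, 3 business days (Apr 13, Apr 14, Apr 15, skipping weekends) brings us to Wednesday, Apr 15, 2020, which is the last day of the notice period.
The date on which the repair-or-replace obligation becomes due: Apr 15, 2020 + 72 days = Jun 26, 2020. Jun 26, 2020 is a Friday, so no roll-forward applies.

Jun 26, 2020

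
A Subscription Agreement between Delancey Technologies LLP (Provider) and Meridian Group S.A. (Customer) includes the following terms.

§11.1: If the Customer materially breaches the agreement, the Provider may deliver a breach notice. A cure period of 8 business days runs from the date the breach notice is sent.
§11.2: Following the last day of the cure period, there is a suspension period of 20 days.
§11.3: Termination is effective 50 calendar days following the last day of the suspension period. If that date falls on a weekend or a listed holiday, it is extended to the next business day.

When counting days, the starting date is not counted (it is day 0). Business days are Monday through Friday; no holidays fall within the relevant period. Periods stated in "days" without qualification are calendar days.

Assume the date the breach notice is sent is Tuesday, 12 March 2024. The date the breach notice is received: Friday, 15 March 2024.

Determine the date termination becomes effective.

From Tuesday, 12 March 2024, 8 business days (Mar 13, Mar 14, Mar 15, Mar 18, Mar 19, Mar 20, Mar 21, Mar 22, skipping weekends) brings us to Friday, 22 March 2024, which is the last day of the cure period.
The last day of the suspension period: 20 calendar days after 22 March 2024 is 11 April 2024.
The date termination becomes effective: 50 calendar days after 11 April 2024 is 31 May 2024. 31 May 2024 is a Friday, so no roll-forward applies.

31 May 2024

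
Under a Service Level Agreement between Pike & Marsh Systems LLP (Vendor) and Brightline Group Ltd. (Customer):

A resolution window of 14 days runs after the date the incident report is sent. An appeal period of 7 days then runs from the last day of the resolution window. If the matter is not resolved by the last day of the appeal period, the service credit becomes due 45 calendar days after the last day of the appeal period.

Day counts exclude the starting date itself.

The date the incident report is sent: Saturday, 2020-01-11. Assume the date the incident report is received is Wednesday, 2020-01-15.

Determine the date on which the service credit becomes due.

2020-03-17

The last day of the resolution window: 2020-01-11 + 14 days = 2020-01-25.
Adding 7 calendar days to 2020-01-25 gives 2020-02-01, which is the last day of the appeal period.
Adding 45 calendar days to 2020-02-01 gives 2020-03-17, which is the date on which the service credit becomes due.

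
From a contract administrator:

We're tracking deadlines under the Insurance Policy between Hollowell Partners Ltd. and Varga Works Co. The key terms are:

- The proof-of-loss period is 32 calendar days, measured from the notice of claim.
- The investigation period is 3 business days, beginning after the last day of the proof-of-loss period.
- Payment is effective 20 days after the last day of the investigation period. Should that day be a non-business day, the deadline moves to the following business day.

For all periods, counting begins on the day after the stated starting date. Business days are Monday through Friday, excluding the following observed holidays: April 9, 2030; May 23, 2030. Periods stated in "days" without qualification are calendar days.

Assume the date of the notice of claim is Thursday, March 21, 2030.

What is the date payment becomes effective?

May 15, 2030

The last day of the proof-of-loss period: March 21, 2030 + 32 days = April 22, 2030.
The last day of the investigation period: 3 business days after Monday, April 22, 2030, skipping weekends — Apr 23, Apr 24, Apr 25 — lands on Thursday, April 25, 2030.
The date payment becomes effective: 20 calendar days after April 25, 2030 is May 15, 2030. May 15, 2030 is a Wednesday and is not a listed holiday, so no roll-forward applies.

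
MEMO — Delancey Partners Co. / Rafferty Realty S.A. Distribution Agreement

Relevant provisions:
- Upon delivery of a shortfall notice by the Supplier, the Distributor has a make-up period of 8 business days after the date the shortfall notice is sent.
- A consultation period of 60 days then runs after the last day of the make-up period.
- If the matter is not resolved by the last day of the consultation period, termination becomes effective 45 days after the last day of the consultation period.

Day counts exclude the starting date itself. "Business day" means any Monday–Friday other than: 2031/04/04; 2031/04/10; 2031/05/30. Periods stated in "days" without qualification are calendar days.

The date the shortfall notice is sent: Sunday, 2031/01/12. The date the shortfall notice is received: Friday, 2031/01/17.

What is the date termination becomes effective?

2031/05/07

The last day of the make-up period: 8 business days after Sunday, 2031/01/12, skipping weekends — Jan 13, Jan 14, Jan 15, Jan 16, Jan 17, Jan 20, Jan 21, Jan 22 — lands on Wednesday, 2031/01/22.
The last day of the consultation period: 60 calendar days after 2031/01/22 is 2031/03/23.
The date termination becomes effective: 2031/03/23 + 45 days = 2031/05/07.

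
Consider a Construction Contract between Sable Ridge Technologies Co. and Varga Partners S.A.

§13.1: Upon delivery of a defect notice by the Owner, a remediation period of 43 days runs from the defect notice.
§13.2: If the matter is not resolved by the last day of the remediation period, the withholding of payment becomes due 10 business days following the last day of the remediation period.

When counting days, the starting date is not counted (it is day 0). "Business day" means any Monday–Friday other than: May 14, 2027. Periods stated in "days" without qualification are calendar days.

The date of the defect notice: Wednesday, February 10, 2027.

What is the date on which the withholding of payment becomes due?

Adding 43 calendar days to February 10, 2027 gives March 25, 2027, which is the last day of the remediation period.
The date on which the withholding of payment becomes due: 10 business days after Thursday, March 25, 2027, skipping weekends — Mar 26, Mar 29, Mar 30, Mar 31, Apr 1, Apr 2, Apr 5, Apr 6, Apr 7, Apr 8 — lands on Thursday, April 8, 2027.

April 8, 2027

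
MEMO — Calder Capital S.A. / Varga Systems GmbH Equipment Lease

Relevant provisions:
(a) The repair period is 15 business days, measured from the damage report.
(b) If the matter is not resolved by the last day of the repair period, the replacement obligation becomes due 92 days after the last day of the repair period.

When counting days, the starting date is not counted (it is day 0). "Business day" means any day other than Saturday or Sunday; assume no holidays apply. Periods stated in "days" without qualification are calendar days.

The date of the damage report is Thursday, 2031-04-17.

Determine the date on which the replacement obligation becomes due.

The last day of the repair period: counting 15 business days from Thursday, 2031-04-17 (Apr 18, Apr 21, Apr 22, Apr 23, …, May 6, May 7, May 8, skipping weekends) reaches Thursday, 2031-05-08.
Adding 92 calendar days to 2031-05-08 gives 2031-08-08, which is the date on which the replacement obligation becomes due.

2031-08-08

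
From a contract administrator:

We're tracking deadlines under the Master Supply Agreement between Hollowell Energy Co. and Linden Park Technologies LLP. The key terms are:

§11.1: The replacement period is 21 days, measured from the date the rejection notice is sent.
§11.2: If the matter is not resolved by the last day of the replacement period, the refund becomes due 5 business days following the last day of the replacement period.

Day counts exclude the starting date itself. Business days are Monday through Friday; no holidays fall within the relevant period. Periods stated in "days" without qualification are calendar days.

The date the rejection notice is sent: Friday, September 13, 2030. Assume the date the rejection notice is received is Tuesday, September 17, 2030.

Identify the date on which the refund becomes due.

October 11, 2030

The last day of the replacement period: 21 calendar days after September 13, 2030 is October 4, 2030.
From Friday, October 4, 2030, 5 business days (Oct 7, Oct 8, Oct 9, Oct 10, Oct 11, skipping weekends) brings us to Friday, October 11, 2030, which is the date on which the refund becomes due.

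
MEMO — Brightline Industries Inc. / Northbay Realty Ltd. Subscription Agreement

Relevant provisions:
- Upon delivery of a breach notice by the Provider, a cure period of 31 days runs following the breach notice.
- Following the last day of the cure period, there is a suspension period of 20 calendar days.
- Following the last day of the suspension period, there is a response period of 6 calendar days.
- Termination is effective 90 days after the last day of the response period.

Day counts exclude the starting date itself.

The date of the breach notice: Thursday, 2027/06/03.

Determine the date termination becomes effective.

The last day of the cure period: 2027/06/03 + 31 days = 2027/07/04.
Adding 20 calendar days to 2027/07/04 gives 2027/07/24, which is the last day of the suspension period.
Adding 6 calendar days to 2027/07/24 gives 2027/07/30, which is the last day of the response period.
The date termination becomes effective: 2027/07/30 + 90 days = 2027/10/28.

2027/10/28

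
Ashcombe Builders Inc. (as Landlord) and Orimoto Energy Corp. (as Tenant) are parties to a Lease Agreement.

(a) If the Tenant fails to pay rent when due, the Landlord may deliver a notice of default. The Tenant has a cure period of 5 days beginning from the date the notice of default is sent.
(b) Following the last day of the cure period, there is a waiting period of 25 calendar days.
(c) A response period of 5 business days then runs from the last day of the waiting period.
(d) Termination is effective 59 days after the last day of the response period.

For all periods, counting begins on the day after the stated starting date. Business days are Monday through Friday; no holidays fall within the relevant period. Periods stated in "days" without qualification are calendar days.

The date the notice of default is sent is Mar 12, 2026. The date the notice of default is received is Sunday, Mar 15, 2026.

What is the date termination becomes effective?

Jun 15, 2026

Adding 5 calendar days to Mar 12, 2026 gives Mar 17, 2026, which is the last day of the cure period.
The last day of the waiting period: Mar 17, 2026 + 25 days = Apr 11, 2026.
From Saturday, Apr 11, 2026, 5 business days (Apr 13, Apr 14, Apr 15, Apr 16, Apr 17, skipping weekends) brings us to Friday, Apr 17, 2026, which is the last day of the response period.
Adding 59 calendar days to Apr 17, 2026 gives Jun 15, 2026, which is the date termination becomes effective.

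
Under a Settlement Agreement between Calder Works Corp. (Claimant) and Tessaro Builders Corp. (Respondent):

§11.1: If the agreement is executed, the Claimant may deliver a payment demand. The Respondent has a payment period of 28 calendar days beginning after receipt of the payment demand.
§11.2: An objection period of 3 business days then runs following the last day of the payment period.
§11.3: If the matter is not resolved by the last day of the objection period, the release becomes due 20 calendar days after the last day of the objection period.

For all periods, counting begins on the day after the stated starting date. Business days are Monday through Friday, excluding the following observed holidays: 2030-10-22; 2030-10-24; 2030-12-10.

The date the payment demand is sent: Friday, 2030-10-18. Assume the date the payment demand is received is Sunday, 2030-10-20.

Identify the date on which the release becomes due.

2030-12-10

The last day of the payment period: 2030-10-20 + 28 days = 2030-11-17.
The last day of the objection period: counting 3 business days from Sunday, 2030-11-17 (Nov 18, Nov 19, Nov 20, skipping weekends) reaches Wednesday, 2030-11-20.
The date on which the release becomes due: 2030-11-20 + 20 days = 2030-12-10.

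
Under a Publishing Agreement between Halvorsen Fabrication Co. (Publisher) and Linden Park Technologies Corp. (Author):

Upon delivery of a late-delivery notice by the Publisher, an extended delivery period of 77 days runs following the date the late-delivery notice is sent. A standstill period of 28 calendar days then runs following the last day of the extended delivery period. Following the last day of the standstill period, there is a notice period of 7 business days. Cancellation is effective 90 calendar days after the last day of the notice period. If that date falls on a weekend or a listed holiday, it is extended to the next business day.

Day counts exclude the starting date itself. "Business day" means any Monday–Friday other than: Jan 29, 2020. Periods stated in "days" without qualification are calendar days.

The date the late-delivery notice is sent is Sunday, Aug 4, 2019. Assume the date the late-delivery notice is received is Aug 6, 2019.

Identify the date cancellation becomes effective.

Adding 77 calendar days to Aug 4, 2019 gives Oct 20, 2019, which is the last day of the extended delivery period.
The last day of the standstill period: Oct 20, 2019 + 28 days = Nov 17, 2019.
The last day of the notice period: 7 business days after Sunday, Nov 17, 2019, skipping weekends — Nov 18, Nov 19, Nov 20, Nov 21, Nov 22, Nov 25, Nov 26 — lands on Tuesday, Nov 26, 2019.
Adding 90 calendar days to Nov 26, 2019 gives Feb 24, 2020, which is the date cancellation becomes effective. Feb 24, 2020 is a Monday and is not a listed holiday, so no roll-forward applies.

Feb 24, 2020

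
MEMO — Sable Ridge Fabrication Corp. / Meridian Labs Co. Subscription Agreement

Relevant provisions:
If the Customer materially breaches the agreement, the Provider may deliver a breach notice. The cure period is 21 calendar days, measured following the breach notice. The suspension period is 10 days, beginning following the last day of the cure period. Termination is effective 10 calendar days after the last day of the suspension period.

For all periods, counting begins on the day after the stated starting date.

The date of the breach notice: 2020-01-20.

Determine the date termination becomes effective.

2020-03-01

The last day of the cure period: 2020-01-20 + 21 days = 2020-02-10.
Adding 10 calendar days to 2020-02-10 gives 2020-02-20, which is the last day of the suspension period.
The date termination becomes effective: 2020-02-20 + 10 days = 2020-03-01.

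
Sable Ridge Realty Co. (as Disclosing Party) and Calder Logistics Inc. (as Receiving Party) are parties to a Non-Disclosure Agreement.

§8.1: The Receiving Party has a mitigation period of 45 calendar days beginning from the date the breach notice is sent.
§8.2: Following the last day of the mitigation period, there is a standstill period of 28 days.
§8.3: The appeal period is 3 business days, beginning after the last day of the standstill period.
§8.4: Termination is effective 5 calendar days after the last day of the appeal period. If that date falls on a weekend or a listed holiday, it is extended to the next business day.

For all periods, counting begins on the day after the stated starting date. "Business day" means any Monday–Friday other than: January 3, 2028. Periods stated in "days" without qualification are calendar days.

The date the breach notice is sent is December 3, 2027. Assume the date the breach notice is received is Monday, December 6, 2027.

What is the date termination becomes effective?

The last day of the mitigation period: December 3, 2027 + 45 days = January 17, 2028.
The last day of the standstill period: January 17, 2028 + 28 days = February 14, 2028.
From Monday, February 14, 2028, 3 business days (Feb 15, Feb 16, Feb 17, skipping weekends) brings us to Thursday, February 17, 2028, which is the last day of the appeal period.
Adding 5 calendar days to February 17, 2028 gives February 22, 2028, which is the date termination becomes effective. February 22, 2028 is a Tuesday and is not a listed holiday, so no roll-forward applies.

February 22, 2028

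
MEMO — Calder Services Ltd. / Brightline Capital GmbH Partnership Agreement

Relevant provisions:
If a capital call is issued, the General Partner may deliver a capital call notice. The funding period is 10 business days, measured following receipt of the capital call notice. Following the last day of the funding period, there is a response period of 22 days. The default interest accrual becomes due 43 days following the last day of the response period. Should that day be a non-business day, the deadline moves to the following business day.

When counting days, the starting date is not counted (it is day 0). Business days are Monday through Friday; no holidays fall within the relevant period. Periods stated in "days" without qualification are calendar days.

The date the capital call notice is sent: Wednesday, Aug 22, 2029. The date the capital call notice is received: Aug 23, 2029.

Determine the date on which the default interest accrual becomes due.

The last day of the funding period: 10 business days after Thursday, Aug 23, 2029, skipping weekends — Aug 24, Aug 27, Aug 28, Aug 29, Aug 30, Aug 31, Sep 3, Sep 4, Sep 5, Sep 6 — lands on Thursday, Sep 6, 2029.
Adding 22 calendar days to Sep 6, 2029 gives Sep 28, 2029, which is the last day of the response period.
The date on which the default interest accrual becomes due: 43 calendar days after Sep 28, 2029 is Nov 10, 2029. That falls on a Saturday, so it rolls to the next business day, Monday, Nov 12, 2029.

Nov 12, 2029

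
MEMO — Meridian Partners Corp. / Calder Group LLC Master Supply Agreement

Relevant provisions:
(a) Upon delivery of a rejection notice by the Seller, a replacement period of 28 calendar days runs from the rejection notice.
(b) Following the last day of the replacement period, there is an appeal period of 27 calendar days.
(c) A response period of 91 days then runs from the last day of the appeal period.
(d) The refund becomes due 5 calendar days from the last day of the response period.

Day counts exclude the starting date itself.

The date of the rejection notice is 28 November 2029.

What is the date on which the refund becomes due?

28 April 2030

The last day of the replacement period: 28 calendar days after 28 November 2029 is 26 December 2029.
The last day of the appeal period: 26 December 2029 + 27 days = 22 January 2030.
The last day of the response period: 22 January 2030 + 91 days = 23 April 2030.
Adding 5 calendar days to 23 April 2030 gives 28 April 2030, which is the date on which the refund becomes due.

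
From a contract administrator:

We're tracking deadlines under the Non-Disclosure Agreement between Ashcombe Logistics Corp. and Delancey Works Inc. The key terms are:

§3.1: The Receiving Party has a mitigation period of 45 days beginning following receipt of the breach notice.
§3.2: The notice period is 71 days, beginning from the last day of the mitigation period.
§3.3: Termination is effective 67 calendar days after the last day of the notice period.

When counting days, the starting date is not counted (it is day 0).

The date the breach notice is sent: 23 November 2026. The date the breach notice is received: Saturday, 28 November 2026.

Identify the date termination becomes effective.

30 May 2027

The last day of the mitigation period: 45 calendar days after 28 November 2026 is 12 January 2027.
The last day of the notice period: 12 January 2027 + 71 days = 24 March 2027.
Adding 67 calendar days to 24 March 2027 gives 30 May 2027, which is the date termination becomes effective.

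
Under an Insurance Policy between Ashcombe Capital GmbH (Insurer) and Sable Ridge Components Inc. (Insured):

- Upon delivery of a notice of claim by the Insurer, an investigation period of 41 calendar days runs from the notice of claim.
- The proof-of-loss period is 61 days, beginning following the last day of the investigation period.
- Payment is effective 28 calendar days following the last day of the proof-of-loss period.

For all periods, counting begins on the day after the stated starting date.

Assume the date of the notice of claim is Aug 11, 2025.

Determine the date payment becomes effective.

Dec 19, 2025

The last day of the investigation period: 41 calendar days after Aug 11, 2025 is Sep 21, 2025.
Adding 61 calendar days to Sep 21, 2025 gives Nov 21, 2025, which is the last day of the proof-of-loss period.
Adding 28 calendar days to Nov 21, 2025 gives Dec 19, 2025, which is the date payment becomes effective.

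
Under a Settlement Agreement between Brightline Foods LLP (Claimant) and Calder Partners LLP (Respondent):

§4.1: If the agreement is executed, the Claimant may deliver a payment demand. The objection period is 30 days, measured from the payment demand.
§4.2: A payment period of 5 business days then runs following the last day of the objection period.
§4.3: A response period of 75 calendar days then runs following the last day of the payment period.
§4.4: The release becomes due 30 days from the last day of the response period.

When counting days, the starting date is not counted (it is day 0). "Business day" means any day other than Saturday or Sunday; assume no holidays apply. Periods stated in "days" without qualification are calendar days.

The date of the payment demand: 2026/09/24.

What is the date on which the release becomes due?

Adding 30 calendar days to 2026/09/24 gives 2026/10/24, which is the last day of the objection period.
From Saturday, 2026/10/24, 5 business days (Oct 26, Oct 27, Oct 28, Oct 29, Oct 30, skipping weekends) brings us to Friday, 2026/10/30, which is the last day of the payment period.
The last day of the response period: 2026/10/30 + 75 days = 2027/01/13.
The date on which the release becomes due: 2027/01/13 + 30 days = 2027/02/12.

2027/02/12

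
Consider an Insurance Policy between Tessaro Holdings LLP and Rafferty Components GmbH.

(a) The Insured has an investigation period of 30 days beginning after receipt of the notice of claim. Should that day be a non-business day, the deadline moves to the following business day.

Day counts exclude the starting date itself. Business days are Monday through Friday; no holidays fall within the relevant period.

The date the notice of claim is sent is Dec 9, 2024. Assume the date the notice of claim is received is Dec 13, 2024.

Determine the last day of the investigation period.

The last day of the investigation period: Dec 13, 2024 + 30 days = Jan 12, 2025. That falls on a Sunday, so it rolls to the next business day, Monday, Jan 13, 2025.

Jan 13, 2025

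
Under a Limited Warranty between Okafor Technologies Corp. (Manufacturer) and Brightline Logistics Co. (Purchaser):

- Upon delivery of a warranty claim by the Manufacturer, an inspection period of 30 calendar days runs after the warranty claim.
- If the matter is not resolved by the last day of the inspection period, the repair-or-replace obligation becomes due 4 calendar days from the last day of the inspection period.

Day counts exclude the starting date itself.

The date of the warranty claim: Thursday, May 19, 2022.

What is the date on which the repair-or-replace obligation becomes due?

Adding 30 calendar days to May 19, 2022 gives June 18, 2022, which is the last day of the inspection period.
Adding 4 calendar days to June 18, 2022 gives June 22, 2022, which is the date on which the repair-or-replace obligation becomes due.

June 22, 2022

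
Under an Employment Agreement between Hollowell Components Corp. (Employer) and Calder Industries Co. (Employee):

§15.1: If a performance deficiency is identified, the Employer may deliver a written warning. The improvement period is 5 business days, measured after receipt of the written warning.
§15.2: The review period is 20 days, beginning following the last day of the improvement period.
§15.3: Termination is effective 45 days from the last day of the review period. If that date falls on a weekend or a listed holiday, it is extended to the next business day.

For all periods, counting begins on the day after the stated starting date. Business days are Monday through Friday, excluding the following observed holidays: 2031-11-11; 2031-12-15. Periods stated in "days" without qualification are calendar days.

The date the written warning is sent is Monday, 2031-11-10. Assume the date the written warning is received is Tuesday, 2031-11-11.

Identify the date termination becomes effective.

2032-01-22

The last day of the improvement period: counting 5 business days from Tuesday, 2031-11-11 (Nov 12, Nov 13, Nov 14, Nov 17, Nov 18, skipping weekends) reaches Tuesday, 2031-11-18.
Adding 20 calendar days to 2031-11-18 gives 2031-12-08, which is the last day of the review period.
Adding 45 calendar days to 2031-12-08 gives 2032-01-22, which is the date termination becomes effective. 2032-01-22 is a Thursday and is not a listed holiday, so no roll-forward applies.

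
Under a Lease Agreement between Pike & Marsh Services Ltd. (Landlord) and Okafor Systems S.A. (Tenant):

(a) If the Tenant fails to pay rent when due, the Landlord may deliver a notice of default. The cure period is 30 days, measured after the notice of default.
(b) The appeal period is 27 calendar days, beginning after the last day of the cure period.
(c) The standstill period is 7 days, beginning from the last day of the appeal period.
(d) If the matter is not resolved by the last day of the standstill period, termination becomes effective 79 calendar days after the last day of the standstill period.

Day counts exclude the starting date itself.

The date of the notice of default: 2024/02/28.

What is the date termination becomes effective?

The last day of the cure period: 30 calendar days after 2024/02/28 is 2024/03/29.
Adding 27 calendar days to 2024/03/29 gives 2024/04/25, which is the last day of the appeal period.
Adding 7 calendar days to 2024/04/25 gives 2024/05/02, which is the last day of the standstill period.
Adding 79 calendar days to 2024/05/02 gives 2024/07/20, which is the date termination becomes effective.

2024/07/20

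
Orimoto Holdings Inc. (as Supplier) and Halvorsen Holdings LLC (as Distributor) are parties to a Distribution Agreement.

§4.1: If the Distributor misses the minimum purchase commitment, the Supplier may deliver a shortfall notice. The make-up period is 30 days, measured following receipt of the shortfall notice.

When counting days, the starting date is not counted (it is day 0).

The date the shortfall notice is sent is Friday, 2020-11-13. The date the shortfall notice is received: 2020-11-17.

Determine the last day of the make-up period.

2020-12-17

Adding 30 calendar days to 2020-11-17 gives 2020-12-17, which is the last day of the make-up period.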